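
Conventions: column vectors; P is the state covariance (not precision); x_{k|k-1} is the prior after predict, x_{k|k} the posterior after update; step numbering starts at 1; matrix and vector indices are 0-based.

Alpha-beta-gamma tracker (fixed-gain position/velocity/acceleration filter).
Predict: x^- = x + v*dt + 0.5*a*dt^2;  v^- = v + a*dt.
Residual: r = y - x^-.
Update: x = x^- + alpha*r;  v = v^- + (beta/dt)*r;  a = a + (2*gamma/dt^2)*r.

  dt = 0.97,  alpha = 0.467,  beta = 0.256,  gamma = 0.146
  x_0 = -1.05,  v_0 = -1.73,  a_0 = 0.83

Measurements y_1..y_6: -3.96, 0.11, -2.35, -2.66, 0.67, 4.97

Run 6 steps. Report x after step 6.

x_post = 4.0875

step 1: x_pred=-2.3376  r=-1.6224  x^+=-3.0953  v^+=-1.3531  a^+=0.3265
step 2: x_pred=-4.2541  r=4.3641  x^+=-2.2161  v^+=0.1154  a^+=1.6809
step 3: x_pred=-1.3134  r=-1.0366  x^+=-1.7975  v^+=1.4723  a^+=1.3592
step 4: x_pred=0.2701  r=-2.9301  x^+=-1.0983  v^+=2.0174  a^+=0.4499
step 5: x_pred=1.0702  r=-0.4002  x^+=0.8833  v^+=2.3481  a^+=0.3256
step 6: x_pred=3.3142  r=1.6558  x^+=4.0875  v^+=3.1010  a^+=0.8395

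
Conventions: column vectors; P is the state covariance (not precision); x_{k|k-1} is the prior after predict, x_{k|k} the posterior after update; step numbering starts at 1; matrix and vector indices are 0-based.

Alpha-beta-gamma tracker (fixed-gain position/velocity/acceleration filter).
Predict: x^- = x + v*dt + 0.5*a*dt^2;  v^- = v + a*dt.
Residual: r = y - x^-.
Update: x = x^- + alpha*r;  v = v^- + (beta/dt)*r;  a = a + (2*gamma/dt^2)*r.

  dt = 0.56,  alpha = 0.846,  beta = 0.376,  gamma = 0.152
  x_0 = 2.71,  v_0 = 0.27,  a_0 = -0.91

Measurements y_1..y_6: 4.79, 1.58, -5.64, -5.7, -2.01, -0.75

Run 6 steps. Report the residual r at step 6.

step 1: x_pred=2.7185  r=2.0715  x^+=4.4710  v^+=1.1513  a^+=1.0981
step 2: x_pred=5.2879  r=-3.7079  x^+=2.1510  v^+=-0.7234  a^+=-2.4963
step 3: x_pred=1.3545  r=-6.9945  x^+=-4.5628  v^+=-6.8176  a^+=-9.2767
step 4: x_pred=-9.8353  r=4.1353  x^+=-6.3368  v^+=-9.2360  a^+=-5.2680
step 5: x_pred=-12.3350  r=10.3250  x^+=-3.6001  v^+=-5.2535  a^+=4.7410
step 6: x_pred=-5.7987  r=5.0487  x^+=-1.5275  v^+=0.7912  a^+=9.6351

resid = 5.0487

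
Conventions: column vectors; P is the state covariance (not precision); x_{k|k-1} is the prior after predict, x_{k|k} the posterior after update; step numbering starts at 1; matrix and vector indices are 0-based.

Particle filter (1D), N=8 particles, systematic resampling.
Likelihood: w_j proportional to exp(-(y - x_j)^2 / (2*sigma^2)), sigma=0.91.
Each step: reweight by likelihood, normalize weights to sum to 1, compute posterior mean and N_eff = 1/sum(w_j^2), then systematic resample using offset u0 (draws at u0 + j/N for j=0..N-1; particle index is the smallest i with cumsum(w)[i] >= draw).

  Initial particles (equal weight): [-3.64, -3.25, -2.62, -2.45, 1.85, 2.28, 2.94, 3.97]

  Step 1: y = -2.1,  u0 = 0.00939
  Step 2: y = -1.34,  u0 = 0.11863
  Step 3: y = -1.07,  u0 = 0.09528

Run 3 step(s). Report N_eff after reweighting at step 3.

N_eff = 7.8477

step 1: w=[0.0968, 0.1824, 0.3443, 0.3765, 0.0000, 0.0000, 0.0000, 0.0000]  mean=-2.7695  Neff=3.3015  idx=[0, 1, 1, 2, 2, 3, 3, 3]
step 2: w=[0.0169, 0.0454, 0.0454, 0.1529, 0.1529, 0.1955, 0.1955, 0.1955]  mean=-2.5948  Neff=6.0312  idx=[3, 3, 4, 5, 6, 6, 7, 7]
step 3: w=[0.1025, 0.1025, 0.1025, 0.1385, 0.1385, 0.1385, 0.1385, 0.1385]  mean=-2.5023  Neff=7.8477  idx=[0, 2, 3, 4, 5, 5, 6, 7]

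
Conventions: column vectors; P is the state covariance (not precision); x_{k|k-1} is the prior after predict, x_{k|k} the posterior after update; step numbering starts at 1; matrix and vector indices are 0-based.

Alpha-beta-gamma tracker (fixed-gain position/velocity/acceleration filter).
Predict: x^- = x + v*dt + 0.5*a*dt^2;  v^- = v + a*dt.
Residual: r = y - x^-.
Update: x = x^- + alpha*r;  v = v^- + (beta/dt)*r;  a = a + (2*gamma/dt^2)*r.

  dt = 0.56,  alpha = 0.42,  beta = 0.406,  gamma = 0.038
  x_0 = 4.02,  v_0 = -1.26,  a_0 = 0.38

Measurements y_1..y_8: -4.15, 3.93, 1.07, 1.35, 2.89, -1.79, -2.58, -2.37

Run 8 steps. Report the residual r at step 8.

step 1: x_pred=3.3740  r=-7.5240  x^+=0.2139  v^+=-6.5021  a^+=-1.4434
step 2: x_pred=-3.6536  r=7.5836  x^+=-0.4685  v^+=-1.8123  a^+=0.3944
step 3: x_pred=-1.4215  r=2.4915  x^+=-0.3751  v^+=0.2149  a^+=0.9983
step 4: x_pred=-0.0982  r=1.4482  x^+=0.5101  v^+=1.8239  a^+=1.3492
step 5: x_pred=1.7430  r=1.1470  x^+=2.2247  v^+=3.4110  a^+=1.6272
step 6: x_pred=4.3901  r=-6.1801  x^+=1.7944  v^+=-0.1583  a^+=0.1295
step 7: x_pred=1.7261  r=-4.3061  x^+=-0.0825  v^+=-3.2077  a^+=-0.9141
step 8: x_pred=-2.0221  r=-0.3479  x^+=-2.1682  v^+=-3.9718  a^+=-0.9984

resid = -0.3479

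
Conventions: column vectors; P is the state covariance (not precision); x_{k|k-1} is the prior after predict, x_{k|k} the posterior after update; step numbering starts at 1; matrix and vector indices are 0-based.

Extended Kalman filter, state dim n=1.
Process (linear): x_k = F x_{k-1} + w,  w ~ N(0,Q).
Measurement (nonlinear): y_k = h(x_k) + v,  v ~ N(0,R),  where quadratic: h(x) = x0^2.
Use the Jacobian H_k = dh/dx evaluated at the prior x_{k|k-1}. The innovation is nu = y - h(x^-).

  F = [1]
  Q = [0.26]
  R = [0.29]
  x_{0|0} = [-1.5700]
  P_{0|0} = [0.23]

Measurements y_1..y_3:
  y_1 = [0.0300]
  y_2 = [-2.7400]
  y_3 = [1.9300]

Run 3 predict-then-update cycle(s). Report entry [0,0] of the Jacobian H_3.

step 1: x^-=[-1.5700]  P^-=[0.4900]  H_jac=[-3.1400]  S=[5.1212]  K=[-0.3004]  nu=[-2.4349]  x^+=[-0.8385]  P^+=[0.0277]
step 2: x^-=[-0.8385]  P^-=[0.2877]  H_jac=[-1.6769]  S=[1.0992]  K=[-0.4390]  nu=[-3.4430]  x^+=[0.6730]  P^+=[0.0759]
step 3: x^-=[0.6730]  P^-=[0.3359]  H_jac=[1.3460]  S=[0.8986]  K=[0.5032]  nu=[1.4771]  x^+=[1.4162]  P^+=[0.1084]

H_jac[0,0] = 1.3460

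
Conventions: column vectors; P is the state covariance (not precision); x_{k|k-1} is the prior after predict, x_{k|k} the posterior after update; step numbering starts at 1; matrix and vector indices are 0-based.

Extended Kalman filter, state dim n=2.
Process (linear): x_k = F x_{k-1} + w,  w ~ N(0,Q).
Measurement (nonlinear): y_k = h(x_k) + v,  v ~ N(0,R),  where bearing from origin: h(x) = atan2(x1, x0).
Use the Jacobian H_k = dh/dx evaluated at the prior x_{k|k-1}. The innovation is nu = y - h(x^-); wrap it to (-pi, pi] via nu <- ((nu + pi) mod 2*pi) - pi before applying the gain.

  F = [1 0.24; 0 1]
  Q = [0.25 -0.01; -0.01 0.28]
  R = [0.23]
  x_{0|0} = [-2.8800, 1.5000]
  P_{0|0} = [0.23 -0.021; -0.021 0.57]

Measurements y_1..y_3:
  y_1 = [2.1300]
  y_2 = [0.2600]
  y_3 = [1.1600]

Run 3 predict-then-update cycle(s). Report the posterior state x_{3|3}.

step 1: x^-=[-2.5200, 1.5000]  P^-=[0.5028 0.1058; 0.1058 0.8500]  H_jac=[-0.1744 -0.2930]  S=[0.3291]  K=[-0.3607; -0.8129]  nu=[-0.4747]  x^+=[-2.3488, 1.8859]  P^+=[0.4599 0.0093; 0.0093 0.6325]
step 2: x^-=[-1.8962, 1.8859]  P^-=[0.7509 0.1511; 0.1511 0.9125]  H_jac=[-0.2637 -0.2651]  S=[0.3675]  K=[-0.6478; -0.7668]  nu=[-2.0989]  x^+=[-0.5365, 3.4954]  P^+=[0.5966 -0.0314; -0.0314 0.6965]
step 3: x^-=[0.3024, 3.4954]  P^-=[0.8717 0.1257; 0.1257 0.9765]  H_jac=[-0.2840 0.0246]  S=[0.2991]  K=[-0.8172; -0.0392]  nu=[-0.3245]  x^+=[0.5676, 3.5081]  P^+=[0.6719 0.1162; 0.1162 0.9760]

x_post = [0.5676, 3.5081]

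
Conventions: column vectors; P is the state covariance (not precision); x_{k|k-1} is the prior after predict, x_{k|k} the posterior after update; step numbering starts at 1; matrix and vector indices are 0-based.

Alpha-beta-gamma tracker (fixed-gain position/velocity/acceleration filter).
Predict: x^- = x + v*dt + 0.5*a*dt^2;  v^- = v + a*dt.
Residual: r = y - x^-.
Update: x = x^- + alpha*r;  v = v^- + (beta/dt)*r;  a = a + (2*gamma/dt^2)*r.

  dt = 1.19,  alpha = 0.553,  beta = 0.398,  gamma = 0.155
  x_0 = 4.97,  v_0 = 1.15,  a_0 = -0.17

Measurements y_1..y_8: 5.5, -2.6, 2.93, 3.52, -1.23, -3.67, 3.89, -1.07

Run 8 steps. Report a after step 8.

a_post = 0.5100

step 1: x_pred=6.2181  r=-0.7181  x^+=5.8210  v^+=0.7075  a^+=-0.3272
step 2: x_pred=6.4313  r=-9.0313  x^+=1.4370  v^+=-2.7024  a^+=-2.3043
step 3: x_pred=-3.4104  r=6.3404  x^+=0.0958  v^+=-3.3239  a^+=-0.9163
step 4: x_pred=-4.5084  r=8.0284  x^+=-0.0687  v^+=-1.7291  a^+=0.8412
step 5: x_pred=-1.5307  r=0.3007  x^+=-1.3644  v^+=-0.6275  a^+=0.9071
step 6: x_pred=-1.4689  r=-2.2011  x^+=-2.6861  v^+=-0.2843  a^+=0.4252
step 7: x_pred=-2.7233  r=6.6133  x^+=0.9338  v^+=2.4336  a^+=1.8729
step 8: x_pred=5.1559  r=-6.2259  x^+=1.7130  v^+=2.5801  a^+=0.5100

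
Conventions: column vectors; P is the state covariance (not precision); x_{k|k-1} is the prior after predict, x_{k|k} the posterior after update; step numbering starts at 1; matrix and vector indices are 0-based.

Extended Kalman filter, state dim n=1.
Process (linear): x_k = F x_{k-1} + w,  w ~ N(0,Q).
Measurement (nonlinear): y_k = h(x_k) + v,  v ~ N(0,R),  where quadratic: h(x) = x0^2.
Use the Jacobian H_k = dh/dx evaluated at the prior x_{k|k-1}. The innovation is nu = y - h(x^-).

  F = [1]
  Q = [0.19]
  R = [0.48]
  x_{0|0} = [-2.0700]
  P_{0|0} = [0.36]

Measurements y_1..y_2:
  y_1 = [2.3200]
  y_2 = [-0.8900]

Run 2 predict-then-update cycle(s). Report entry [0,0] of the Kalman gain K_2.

step 1: x^-=[-2.0700]  P^-=[0.5500]  H_jac=[-4.1400]  S=[9.9068]  K=[-0.2298]  nu=[-1.9649]  x^+=[-1.6184]  P^+=[0.0266]
step 2: x^-=[-1.6184]  P^-=[0.2166]  H_jac=[-3.2368]  S=[2.7497]  K=[-0.2550]  nu=[-3.5092]  x^+=[-0.7235]  P^+=[0.0378]

K[0,0] = -0.2550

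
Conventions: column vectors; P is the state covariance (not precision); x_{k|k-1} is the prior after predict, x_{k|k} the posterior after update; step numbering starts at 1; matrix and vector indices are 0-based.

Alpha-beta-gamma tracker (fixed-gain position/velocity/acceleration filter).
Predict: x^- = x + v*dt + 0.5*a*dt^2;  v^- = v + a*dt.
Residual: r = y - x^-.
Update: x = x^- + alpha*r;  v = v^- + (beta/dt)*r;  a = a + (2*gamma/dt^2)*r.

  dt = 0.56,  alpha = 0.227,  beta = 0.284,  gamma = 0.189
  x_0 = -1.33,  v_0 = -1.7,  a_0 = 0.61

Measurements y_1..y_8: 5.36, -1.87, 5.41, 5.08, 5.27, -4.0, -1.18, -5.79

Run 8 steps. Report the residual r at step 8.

step 1: x_pred=-2.1864  r=7.5464  x^+=-0.4733  v^+=2.4687  a^+=9.7060
step 2: x_pred=2.4310  r=-4.3010  x^+=1.4547  v^+=5.7228  a^+=4.5218
step 3: x_pred=5.3685  r=0.0415  x^+=5.3779  v^+=8.2761  a^+=4.5718
step 4: x_pred=10.7294  r=-5.6494  x^+=9.4470  v^+=7.9712  a^+=-2.2377
step 5: x_pred=13.5600  r=-8.2900  x^+=11.6781  v^+=2.5139  a^+=-12.2301
step 6: x_pred=11.1683  r=-15.1683  x^+=7.7251  v^+=-12.0274  a^+=-30.5133
step 7: x_pred=-3.7948  r=2.6148  x^+=-3.2012  v^+=-27.7888  a^+=-27.3615
step 8: x_pred=-23.0532  r=17.2632  x^+=-19.1345  v^+=-34.3563  a^+=-6.5532

resid = 17.2632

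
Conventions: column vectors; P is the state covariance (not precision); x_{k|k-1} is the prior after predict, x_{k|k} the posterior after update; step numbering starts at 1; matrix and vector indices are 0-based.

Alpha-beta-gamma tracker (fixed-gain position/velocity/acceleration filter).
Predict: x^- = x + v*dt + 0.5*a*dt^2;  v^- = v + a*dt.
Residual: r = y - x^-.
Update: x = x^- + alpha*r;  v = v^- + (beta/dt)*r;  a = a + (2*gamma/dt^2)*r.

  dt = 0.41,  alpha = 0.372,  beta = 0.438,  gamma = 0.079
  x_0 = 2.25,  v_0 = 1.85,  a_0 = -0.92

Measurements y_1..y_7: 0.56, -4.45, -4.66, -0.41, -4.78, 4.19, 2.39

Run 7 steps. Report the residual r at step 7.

step 1: x_pred=2.9312  r=-2.3712  x^+=2.0491  v^+=-1.0603  a^+=-3.1487
step 2: x_pred=1.3497  r=-5.7997  x^+=-0.8078  v^+=-8.5471  a^+=-8.6000
step 3: x_pred=-5.0349  r=0.3749  x^+=-4.8954  v^+=-11.6726  a^+=-8.2476
step 4: x_pred=-10.3744  r=9.9644  x^+=-6.6676  v^+=-4.4092  a^+=1.1181
step 5: x_pred=-8.3814  r=3.6014  x^+=-7.0417  v^+=-0.1034  a^+=4.5032
step 6: x_pred=-6.7056  r=10.8956  x^+=-2.6524  v^+=13.3826  a^+=14.7441
step 7: x_pred=4.0737  r=-1.6837  x^+=3.4474  v^+=17.6290  a^+=13.1616

resid = -1.6837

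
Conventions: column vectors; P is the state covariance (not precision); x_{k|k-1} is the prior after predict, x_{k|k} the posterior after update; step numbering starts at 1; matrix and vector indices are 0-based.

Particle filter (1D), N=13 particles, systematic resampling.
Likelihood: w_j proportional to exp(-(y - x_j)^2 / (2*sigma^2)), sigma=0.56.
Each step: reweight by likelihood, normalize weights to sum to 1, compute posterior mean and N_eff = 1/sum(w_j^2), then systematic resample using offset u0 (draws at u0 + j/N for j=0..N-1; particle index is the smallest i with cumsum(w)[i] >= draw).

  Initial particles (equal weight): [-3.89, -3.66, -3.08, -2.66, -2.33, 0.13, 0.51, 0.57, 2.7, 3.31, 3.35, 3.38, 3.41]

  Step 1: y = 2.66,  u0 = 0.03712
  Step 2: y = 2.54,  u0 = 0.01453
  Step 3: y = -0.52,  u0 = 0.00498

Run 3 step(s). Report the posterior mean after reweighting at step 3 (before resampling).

step 1: w=[0.0000, 0.0000, 0.0000, 0.0000, 0.0000, 0.0000, 0.0002, 0.0003, 0.3534, 0.1806, 0.1658, 0.1550, 0.1445]  mean=3.1248  Neff=4.3488  idx=[8, 8, 8, 8, 8, 9, 9, 10, 10, 11, 11, 12, 12]
step 2: w=[0.1275, 0.1275, 0.1275, 0.1275, 0.1275, 0.0516, 0.0516, 0.0467, 0.0467, 0.0431, 0.0431, 0.0397, 0.0397]  mean=2.9387  Neff=10.2155  idx=[0, 0, 1, 1, 2, 3, 3, 4, 4, 6, 7, 9, 11]
step 3: w=[0.1111, 0.1111, 0.1111, 0.1111, 0.1111, 0.1111, 0.1111, 0.1111, 0.1111, 0.0001, 0.0001, 0.0000, 0.0000]  mean=2.7002  Neff=9.0049  idx=[0, 0, 1, 2, 2, 3, 4, 4, 5, 6, 6, 7, 8]

post_mean = 2.7002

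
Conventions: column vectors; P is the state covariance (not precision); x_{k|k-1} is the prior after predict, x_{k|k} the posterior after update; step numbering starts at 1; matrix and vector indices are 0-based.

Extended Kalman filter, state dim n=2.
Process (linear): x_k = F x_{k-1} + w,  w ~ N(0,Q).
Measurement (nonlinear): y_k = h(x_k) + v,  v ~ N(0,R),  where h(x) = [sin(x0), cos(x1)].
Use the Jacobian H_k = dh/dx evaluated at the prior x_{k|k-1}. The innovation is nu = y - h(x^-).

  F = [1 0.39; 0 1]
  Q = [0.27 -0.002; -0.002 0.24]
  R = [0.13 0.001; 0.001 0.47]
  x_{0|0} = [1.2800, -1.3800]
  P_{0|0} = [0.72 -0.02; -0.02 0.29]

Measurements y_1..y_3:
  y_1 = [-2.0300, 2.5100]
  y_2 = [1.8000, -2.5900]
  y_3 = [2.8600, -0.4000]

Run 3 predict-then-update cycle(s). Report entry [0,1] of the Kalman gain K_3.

step 1: x^-=[0.7418, -1.3800]  P^-=[1.0185 0.0911; 0.0911 0.5300]  H_jac=[0.7373 0.0000; 0.0000 0.9819]  S=[0.6836 0.0669; 0.0669 0.9809]  K=[1.0968 0.0163; 0.0466 0.5273]  nu=[-2.7056, 2.3204]  x^+=[-2.1879, -0.2826]  P^+=[0.1934 0.0089; 0.0089 0.2525]
step 2: x^-=[-2.2981, -0.2826]  P^-=[0.5088 0.1054; 0.1054 0.4925]  H_jac=[-0.6649 0.0000; 0.0000 0.2788]  S=[0.3549 -0.0185; -0.0185 0.5083]  K=[-0.9519 0.0231; -0.1837 0.2634]  nu=[2.5469, -3.5503]  x^+=[-4.8046, -1.6857]  P^+=[0.1861 0.0355; 0.0355 0.4434]
step 3: x^-=[-5.4620, -1.6857]  P^-=[0.5512 0.2065; 0.2065 0.6834]  H_jac=[0.6814 0.0000; 0.0000 0.9934]  S=[0.3859 0.1407; 0.1407 1.1444]  K=[0.9505 0.0623; 0.1551 0.5742]  nu=[2.1281, -0.2854]  x^+=[-3.4571, -1.5194]  P^+=[0.1814 0.0304; 0.0304 0.2718]

K[0,1] = 0.0623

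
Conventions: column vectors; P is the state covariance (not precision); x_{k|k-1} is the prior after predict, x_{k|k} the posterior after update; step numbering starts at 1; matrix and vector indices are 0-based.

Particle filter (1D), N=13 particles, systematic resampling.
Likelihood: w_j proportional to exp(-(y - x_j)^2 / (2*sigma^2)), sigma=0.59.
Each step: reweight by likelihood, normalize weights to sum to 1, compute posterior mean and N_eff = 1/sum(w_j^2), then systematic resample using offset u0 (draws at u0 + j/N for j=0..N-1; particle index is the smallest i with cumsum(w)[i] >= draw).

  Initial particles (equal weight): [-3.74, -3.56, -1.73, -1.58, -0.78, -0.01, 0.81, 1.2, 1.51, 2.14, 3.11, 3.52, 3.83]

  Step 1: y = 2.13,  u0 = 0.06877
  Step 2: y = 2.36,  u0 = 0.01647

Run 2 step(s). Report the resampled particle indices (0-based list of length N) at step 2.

resampled_idx = [0, 3, 4, 5, 6, 6, 7, 8, 8, 9, 9, 10, 11]

step 1: w=[0.0000, 0.0000, 0.0000, 0.0000, 0.0000, 0.0006, 0.0359, 0.1268, 0.2528, 0.4390, 0.1105, 0.0274, 0.0069]  mean=1.9691  Neff=3.4837  idx=[7, 7, 8, 8, 8, 9, 9, 9, 9, 9, 9, 10, 11]
step 2: w=[0.0192, 0.0192, 0.0470, 0.0470, 0.0470, 0.1237, 0.1237, 0.1237, 0.1237, 0.1237, 0.1237, 0.0591, 0.0192]  mean=2.0990  Neff=9.7024  idx=[0, 3, 4, 5, 6, 6, 7, 8, 8, 9, 9, 10, 11]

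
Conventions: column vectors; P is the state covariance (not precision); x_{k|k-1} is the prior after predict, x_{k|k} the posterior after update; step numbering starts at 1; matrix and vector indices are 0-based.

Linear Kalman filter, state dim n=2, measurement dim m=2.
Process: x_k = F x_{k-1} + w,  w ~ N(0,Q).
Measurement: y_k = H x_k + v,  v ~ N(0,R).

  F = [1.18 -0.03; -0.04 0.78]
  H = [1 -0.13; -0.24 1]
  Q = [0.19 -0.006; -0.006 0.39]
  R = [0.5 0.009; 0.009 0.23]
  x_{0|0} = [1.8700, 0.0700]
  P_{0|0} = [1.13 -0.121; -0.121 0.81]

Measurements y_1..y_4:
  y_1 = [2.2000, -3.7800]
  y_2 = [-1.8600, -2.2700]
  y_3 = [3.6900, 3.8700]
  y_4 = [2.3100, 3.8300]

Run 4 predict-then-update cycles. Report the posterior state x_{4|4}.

step 1: x^-=[2.2045, -0.0202]  P^-=[1.7727 -0.1898; -0.1898 0.8922]  S=[2.3371 -0.7282; -0.7282 1.3154]  K=[0.7532 -0.0508; 0.1103 0.7739]  nu=[-0.0071, -3.2307]  x^+=[2.3632, -2.5214]  P^+=[0.3876 0.0881; 0.0881 0.2002]
step 2: x^-=[2.8642, -2.0612]  P^-=[0.7237 0.0522; 0.0522 0.5069]  S=[1.2186 -0.1767; -0.1767 0.7535]  K=[0.5848 -0.0240; 0.0869 0.6765]  nu=[-4.9921, 0.4786]  x^+=[-0.0666, -2.1712]  P^+=[0.3015 0.0721; 0.0721 0.1737]
step 3: x^-=[-0.0134, -1.6909]  P^-=[0.6049 0.0422; 0.0422 0.4916]  S=[1.1023 -0.1566; -0.1566 0.7363]  K=[0.5403 -0.0250; 0.0755 0.6701]  nu=[3.4836, 5.5576]  x^+=[1.7297, 2.2961]  P^+=[0.2785 0.0659; 0.0659 0.1706]
step 4: x^-=[1.9722, 1.7218]  P^-=[0.5732 0.0376; 0.0376 0.4901]  S=[1.0717 -0.1535; -0.1535 0.7351]  K=[0.5266 -0.0260; 0.0715 0.6694]  nu=[0.5616, 2.5815]  x^+=[2.2008, 3.4901]  P^+=[0.2714 0.0639; 0.0639 0.1699]

x_post = [2.2008, 3.4901]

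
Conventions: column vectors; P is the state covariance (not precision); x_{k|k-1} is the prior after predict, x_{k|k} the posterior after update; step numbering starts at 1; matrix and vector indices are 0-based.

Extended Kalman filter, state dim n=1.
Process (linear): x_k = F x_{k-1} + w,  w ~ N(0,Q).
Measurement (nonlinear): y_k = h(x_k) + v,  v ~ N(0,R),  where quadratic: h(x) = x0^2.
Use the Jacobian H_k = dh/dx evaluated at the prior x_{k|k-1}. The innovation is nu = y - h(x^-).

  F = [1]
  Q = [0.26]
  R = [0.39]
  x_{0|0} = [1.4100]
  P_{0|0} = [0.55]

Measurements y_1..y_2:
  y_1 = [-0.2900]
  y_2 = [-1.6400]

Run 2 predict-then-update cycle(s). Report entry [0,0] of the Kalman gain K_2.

step 1: x^-=[1.4100]  P^-=[0.8100]  H_jac=[2.8200]  S=[6.8314]  K=[0.3344]  nu=[-2.2781]  x^+=[0.6483]  P^+=[0.0462]
step 2: x^-=[0.6483]  P^-=[0.3062]  H_jac=[1.2966]  S=[0.9048]  K=[0.4388]  nu=[-2.0603]  x^+=[-0.2558]  P^+=[0.1320]

K[0,0] = 0.4388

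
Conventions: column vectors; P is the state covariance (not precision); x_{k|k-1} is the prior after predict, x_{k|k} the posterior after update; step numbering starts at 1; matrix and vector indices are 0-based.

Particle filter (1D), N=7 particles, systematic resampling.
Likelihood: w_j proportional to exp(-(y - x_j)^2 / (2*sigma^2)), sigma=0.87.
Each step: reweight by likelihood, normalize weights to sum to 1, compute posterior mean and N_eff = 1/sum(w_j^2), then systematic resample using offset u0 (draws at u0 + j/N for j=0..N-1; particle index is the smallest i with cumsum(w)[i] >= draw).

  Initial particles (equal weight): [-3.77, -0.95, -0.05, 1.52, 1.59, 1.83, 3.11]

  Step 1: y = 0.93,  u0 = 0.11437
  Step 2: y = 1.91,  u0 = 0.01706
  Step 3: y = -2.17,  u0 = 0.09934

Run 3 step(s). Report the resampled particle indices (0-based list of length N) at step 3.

resampled_idx = [0, 1, 1, 2, 3, 4, 5]

step 1: w=[0.0000, 0.0346, 0.1893, 0.2837, 0.2678, 0.2091, 0.0155]  mean=1.2455  Neff=4.2878  idx=[2, 3, 3, 4, 4, 5, 5]
step 2: w=[0.0138, 0.1573, 0.1573, 0.1626, 0.1626, 0.1732, 0.1732]  mean=1.6286  Neff=6.1513  idx=[1, 1, 2, 3, 4, 5, 6]
step 3: w=[0.2070, 0.2070, 0.2070, 0.1467, 0.1467, 0.0429, 0.0429]  mean=1.5671  Neff=5.7070  idx=[0, 1, 1, 2, 3, 4, 5]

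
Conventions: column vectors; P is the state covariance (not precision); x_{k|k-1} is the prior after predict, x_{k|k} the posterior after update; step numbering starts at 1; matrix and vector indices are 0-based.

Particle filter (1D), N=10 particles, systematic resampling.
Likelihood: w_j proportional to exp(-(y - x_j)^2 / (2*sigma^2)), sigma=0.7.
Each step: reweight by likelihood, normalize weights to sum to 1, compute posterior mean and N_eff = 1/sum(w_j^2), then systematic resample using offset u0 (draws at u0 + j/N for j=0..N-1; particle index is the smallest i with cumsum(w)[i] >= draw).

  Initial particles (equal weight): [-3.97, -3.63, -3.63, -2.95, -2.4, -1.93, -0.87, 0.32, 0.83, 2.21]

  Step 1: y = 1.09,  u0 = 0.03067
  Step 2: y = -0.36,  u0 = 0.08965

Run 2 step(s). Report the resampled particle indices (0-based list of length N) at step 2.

resampled_idx = [0, 0, 1, 2, 2, 3, 4, 6, 7, 8]

step 1: w=[0.0000, 0.0000, 0.0000, 0.0000, 0.0000, 0.0001, 0.0112, 0.3072, 0.5251, 0.1564]  mean=0.8701  Neff=2.5333  idx=[7, 7, 7, 8, 8, 8, 8, 8, 8, 9]
step 2: w=[0.1898, 0.1898, 0.1898, 0.0717, 0.0717, 0.0717, 0.0717, 0.0717, 0.0717, 0.0004]  mean=0.5401  Neff=7.1989  idx=[0, 0, 1, 2, 2, 3, 4, 6, 7, 8]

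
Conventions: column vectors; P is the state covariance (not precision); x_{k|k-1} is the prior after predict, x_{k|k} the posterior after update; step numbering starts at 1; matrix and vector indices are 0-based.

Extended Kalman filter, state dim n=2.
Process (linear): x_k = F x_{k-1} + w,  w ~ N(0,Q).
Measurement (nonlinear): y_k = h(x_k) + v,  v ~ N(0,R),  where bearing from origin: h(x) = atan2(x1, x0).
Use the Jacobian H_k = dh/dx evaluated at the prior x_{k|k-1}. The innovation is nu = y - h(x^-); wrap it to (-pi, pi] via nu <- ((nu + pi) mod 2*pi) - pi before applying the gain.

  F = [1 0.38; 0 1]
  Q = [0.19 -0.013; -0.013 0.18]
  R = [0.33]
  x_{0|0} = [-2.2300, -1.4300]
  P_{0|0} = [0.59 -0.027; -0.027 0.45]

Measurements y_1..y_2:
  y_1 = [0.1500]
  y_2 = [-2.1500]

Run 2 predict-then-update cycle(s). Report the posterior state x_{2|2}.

x_post = [-3.0525, -2.6623]

step 1: x^-=[-2.7734, -1.4300]  P^-=[0.8245 0.1310; 0.1310 0.6300]  H_jac=[0.1469 -0.2848]  S=[0.3879]  K=[0.2159; -0.4130]  nu=[2.8155]  x^+=[-2.1654, -2.5928]  P^+=[0.8064 0.1656; 0.1656 0.5638]
step 2: x^-=[-3.1507, -2.5928]  P^-=[1.2036 0.3669; 0.3669 0.7438]  H_jac=[0.1557 -0.1892]  S=[0.3642]  K=[0.3240; -0.2296]  nu=[0.3030]  x^+=[-3.0525, -2.6623]  P^+=[1.1654 0.3940; 0.3940 0.7246]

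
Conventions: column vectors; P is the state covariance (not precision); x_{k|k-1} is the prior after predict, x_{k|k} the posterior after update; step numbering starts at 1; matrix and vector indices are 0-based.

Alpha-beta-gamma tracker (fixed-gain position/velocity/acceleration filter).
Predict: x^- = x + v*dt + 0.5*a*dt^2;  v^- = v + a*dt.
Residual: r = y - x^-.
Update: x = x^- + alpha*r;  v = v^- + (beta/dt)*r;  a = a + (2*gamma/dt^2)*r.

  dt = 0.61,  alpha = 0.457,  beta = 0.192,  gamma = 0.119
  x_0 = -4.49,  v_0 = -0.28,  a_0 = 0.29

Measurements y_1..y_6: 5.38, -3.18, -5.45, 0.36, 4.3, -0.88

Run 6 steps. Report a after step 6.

step 1: x_pred=-4.6068  r=9.9868  x^+=-0.0429  v^+=3.0403  a^+=6.6777
step 2: x_pred=3.0541  r=-6.2341  x^+=0.2051  v^+=5.1515  a^+=2.6903
step 3: x_pred=3.8481  r=-9.2981  x^+=-0.4012  v^+=3.8660  a^+=-3.2569
step 4: x_pred=1.3512  r=-0.9912  x^+=0.8982  v^+=1.5673  a^+=-3.8908
step 5: x_pred=1.1304  r=3.1696  x^+=2.5789  v^+=0.1916  a^+=-1.8635
step 6: x_pred=2.3490  r=-3.2290  x^+=0.8734  v^+=-1.9615  a^+=-3.9288

a_post = -3.9288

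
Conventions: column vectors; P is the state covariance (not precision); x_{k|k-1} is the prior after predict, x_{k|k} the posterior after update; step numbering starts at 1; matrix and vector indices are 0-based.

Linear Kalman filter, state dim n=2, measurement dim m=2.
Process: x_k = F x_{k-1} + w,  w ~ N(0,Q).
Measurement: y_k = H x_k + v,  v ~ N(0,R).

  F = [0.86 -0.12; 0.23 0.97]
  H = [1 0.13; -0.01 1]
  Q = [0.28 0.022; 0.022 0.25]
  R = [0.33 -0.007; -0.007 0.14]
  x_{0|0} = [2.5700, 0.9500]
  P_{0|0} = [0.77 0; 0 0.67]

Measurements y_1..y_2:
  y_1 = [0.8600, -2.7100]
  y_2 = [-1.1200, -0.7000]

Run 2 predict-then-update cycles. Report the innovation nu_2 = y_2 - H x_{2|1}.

step 1: x^-=[2.0962, 1.5126]  P^-=[0.8591 0.0963; 0.0963 0.9211]  S=[1.2297 0.2003; 0.2003 1.0593]  K=[0.7174 -0.0529; 0.0353 0.8620]  nu=[-1.4328, -4.2016]  x^+=[1.2904, -2.1597]  P^+=[0.2384 -0.0100; -0.0100 0.1203]
step 2: x^-=[1.3689, -1.7981]  P^-=[0.4601 0.0471; 0.0471 0.3714]  S=[0.8087 0.0837; 0.0837 0.5105]  K=[0.5778 -0.0115; 0.0435 0.7194]  nu=[-2.2552, 1.1118]  x^+=[0.0531, -1.0962]  P^+=[0.1912 -0.0037; -0.0037 0.1004]

innov = [-2.2552, 1.1118]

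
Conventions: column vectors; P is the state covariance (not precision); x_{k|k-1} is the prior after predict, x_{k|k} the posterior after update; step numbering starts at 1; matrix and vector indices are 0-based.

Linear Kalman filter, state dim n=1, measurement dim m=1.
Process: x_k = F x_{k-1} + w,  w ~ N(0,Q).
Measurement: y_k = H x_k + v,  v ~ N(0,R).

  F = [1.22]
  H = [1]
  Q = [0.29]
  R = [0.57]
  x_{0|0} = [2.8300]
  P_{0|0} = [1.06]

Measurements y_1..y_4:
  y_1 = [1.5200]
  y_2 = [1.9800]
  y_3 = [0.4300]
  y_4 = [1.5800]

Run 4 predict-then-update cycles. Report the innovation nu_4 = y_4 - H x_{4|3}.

step 1: x^-=[3.4526]  P^-=[1.8677]  S=[2.4377]  K=[0.7662]  nu=[-1.9326]  x^+=[1.9719]  P^+=[0.4367]
step 2: x^-=[2.4057]  P^-=[0.9400]  S=[1.5100]  K=[0.6225]  nu=[-0.4257]  x^+=[2.1407]  P^+=[0.3548]
step 3: x^-=[2.6117]  P^-=[0.8181]  S=[1.3881]  K=[0.5894]  nu=[-2.1817]  x^+=[1.3258]  P^+=[0.3359]
step 4: x^-=[1.6175]  P^-=[0.7900]  S=[1.3600]  K=[0.5809]  nu=[-0.0375]  x^+=[1.5957]  P^+=[0.3311]

innov = [-0.0375]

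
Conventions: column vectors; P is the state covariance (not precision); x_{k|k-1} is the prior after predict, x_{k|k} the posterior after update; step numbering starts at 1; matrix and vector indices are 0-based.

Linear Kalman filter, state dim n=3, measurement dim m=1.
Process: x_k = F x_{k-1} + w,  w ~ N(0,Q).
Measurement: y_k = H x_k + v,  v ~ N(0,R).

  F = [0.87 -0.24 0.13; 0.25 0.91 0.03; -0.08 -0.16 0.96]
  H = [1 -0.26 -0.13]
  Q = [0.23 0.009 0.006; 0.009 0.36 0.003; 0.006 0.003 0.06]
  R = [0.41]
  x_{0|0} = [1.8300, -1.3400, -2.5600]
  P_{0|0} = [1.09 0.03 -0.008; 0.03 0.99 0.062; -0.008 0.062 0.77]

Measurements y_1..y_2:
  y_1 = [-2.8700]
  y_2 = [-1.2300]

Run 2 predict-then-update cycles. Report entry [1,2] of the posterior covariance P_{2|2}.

P_post[1,2] = -0.2060

step 1: x^-=[1.5809, -0.8387, -2.3896]  P^-=[1.1069 0.0612 0.0385; 0.0612 1.2656 -0.0922; 0.0385 -0.0922 0.7849]  S=[1.5676]  K=[0.6927; -0.1632; -0.0253]  nu=[-4.9796]  x^+=[-1.8687, -0.0260, -2.2638]  P^+=[0.3546 0.2385 0.0659; 0.2385 1.2238 -0.0986; 0.0659 -0.0986 0.7839]
step 2: x^-=[-1.9138, -0.5588, -2.0196]  P^-=[0.5036 -0.0107 0.1767; -0.0107 1.5004 -0.2566; 0.1767 -0.2566 0.8423]  S=[0.9716]  K=[0.4976; -0.3782; 0.1378]  nu=[0.2760]  x^+=[-1.7765, -0.6631, -1.9816]  P^+=[0.2631 0.1721 0.1100; 0.1721 1.3614 -0.2060; 0.1100 -0.2060 0.8239]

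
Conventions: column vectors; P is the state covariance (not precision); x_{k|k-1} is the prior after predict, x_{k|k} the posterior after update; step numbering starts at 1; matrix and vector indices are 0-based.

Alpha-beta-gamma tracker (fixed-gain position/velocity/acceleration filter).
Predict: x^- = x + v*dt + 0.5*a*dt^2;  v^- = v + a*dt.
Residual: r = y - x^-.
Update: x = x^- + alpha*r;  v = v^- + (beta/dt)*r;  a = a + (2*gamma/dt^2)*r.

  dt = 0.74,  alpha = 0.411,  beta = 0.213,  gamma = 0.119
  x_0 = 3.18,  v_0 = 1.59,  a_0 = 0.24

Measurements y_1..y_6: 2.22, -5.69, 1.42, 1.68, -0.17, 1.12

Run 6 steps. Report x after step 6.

x_post = -2.7108

step 1: x_pred=4.4223  r=-2.2023  x^+=3.5172  v^+=1.1337  a^+=-0.7172
step 2: x_pred=4.1597  r=-9.8497  x^+=0.1115  v^+=-2.2321  a^+=-4.9981
step 3: x_pred=-2.9088  r=4.3288  x^+=-1.1296  v^+=-4.6848  a^+=-3.1167
step 4: x_pred=-5.4497  r=7.1297  x^+=-2.5194  v^+=-4.9389  a^+=-0.0180
step 5: x_pred=-6.1791  r=6.0091  x^+=-3.7094  v^+=-3.2226  a^+=2.5937
step 6: x_pred=-5.3839  r=6.5039  x^+=-2.7108  v^+=0.5689  a^+=5.4205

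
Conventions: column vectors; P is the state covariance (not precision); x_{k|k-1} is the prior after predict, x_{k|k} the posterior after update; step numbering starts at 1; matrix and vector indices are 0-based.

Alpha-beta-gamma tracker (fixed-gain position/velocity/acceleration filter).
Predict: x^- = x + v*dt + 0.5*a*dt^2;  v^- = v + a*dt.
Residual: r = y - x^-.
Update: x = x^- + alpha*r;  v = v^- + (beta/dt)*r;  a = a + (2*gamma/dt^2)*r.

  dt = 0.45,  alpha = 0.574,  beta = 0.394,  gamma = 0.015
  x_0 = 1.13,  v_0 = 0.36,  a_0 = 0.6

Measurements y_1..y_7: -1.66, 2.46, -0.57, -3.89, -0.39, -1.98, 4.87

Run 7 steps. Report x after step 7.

x_post = 1.8336

step 1: x_pred=1.3527  r=-3.0127  x^+=-0.3766  v^+=-2.0078  a^+=0.1537
step 2: x_pred=-1.2645  r=3.7245  x^+=0.8733  v^+=1.3224  a^+=0.7054
step 3: x_pred=1.5398  r=-2.1098  x^+=0.3288  v^+=-0.2075  a^+=0.3929
step 4: x_pred=0.2752  r=-4.1652  x^+=-2.1156  v^+=-3.6775  a^+=-0.2242
step 5: x_pred=-3.7932  r=3.4032  x^+=-1.8398  v^+=-0.7987  a^+=0.2800
step 6: x_pred=-2.1708  r=0.1908  x^+=-2.0613  v^+=-0.5056  a^+=0.3083
step 7: x_pred=-2.2576  r=7.1276  x^+=1.8336  v^+=5.8737  a^+=1.3642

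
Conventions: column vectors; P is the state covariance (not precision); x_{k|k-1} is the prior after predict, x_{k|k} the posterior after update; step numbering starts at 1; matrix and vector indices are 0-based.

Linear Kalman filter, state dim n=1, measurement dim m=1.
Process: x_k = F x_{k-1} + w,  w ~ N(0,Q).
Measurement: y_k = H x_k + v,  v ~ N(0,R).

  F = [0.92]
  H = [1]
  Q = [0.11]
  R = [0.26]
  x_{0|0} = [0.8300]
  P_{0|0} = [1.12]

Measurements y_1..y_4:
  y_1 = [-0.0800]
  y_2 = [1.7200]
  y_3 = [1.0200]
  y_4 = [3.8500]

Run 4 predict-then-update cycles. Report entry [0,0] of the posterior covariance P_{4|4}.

P_post[0,0] = 0.1168

step 1: x^-=[0.7636]  P^-=[1.0580]  S=[1.3180]  K=[0.8027]  nu=[-0.8436]  x^+=[0.0864]  P^+=[0.2087]
step 2: x^-=[0.0795]  P^-=[0.2867]  S=[0.5467]  K=[0.5244]  nu=[1.6405]  x^+=[0.9397]  P^+=[0.1363]
step 3: x^-=[0.8646]  P^-=[0.2254]  S=[0.4854]  K=[0.4644]  nu=[0.1554]  x^+=[0.9367]  P^+=[0.1207]
step 4: x^-=[0.8618]  P^-=[0.2122]  S=[0.4722]  K=[0.4494]  nu=[2.9882]  x^+=[2.2046]  P^+=[0.1168]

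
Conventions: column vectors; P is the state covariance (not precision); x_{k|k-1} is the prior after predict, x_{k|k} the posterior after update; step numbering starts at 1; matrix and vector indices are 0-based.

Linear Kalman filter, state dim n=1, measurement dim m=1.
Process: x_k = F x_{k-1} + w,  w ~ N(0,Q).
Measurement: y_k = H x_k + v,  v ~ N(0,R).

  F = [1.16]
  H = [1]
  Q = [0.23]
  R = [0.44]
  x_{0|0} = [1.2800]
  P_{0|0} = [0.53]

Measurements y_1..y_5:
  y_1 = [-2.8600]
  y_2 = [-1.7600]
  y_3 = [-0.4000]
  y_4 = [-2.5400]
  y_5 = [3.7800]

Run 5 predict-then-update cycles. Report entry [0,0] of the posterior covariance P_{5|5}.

P_post[0,0] = 0.2470

step 1: x^-=[1.4848]  P^-=[0.9432]  S=[1.3832]  K=[0.6819]  nu=[-4.3448]  x^+=[-1.4779]  P^+=[0.3000]
step 2: x^-=[-1.7143]  P^-=[0.6337]  S=[1.0737]  K=[0.5902]  nu=[-0.0457]  x^+=[-1.7413]  P^+=[0.2597]
step 3: x^-=[-2.0199]  P^-=[0.5794]  S=[1.0194]  K=[0.5684]  nu=[1.6199]  x^+=[-1.0992]  P^+=[0.2501]
step 4: x^-=[-1.2750]  P^-=[0.5665]  S=[1.0065]  K=[0.5629]  nu=[-1.2650]  x^+=[-1.9870]  P^+=[0.2477]
step 5: x^-=[-2.3049]  P^-=[0.5632]  S=[1.0032]  K=[0.5614]  nu=[6.0849]  x^+=[1.1113]  P^+=[0.2470]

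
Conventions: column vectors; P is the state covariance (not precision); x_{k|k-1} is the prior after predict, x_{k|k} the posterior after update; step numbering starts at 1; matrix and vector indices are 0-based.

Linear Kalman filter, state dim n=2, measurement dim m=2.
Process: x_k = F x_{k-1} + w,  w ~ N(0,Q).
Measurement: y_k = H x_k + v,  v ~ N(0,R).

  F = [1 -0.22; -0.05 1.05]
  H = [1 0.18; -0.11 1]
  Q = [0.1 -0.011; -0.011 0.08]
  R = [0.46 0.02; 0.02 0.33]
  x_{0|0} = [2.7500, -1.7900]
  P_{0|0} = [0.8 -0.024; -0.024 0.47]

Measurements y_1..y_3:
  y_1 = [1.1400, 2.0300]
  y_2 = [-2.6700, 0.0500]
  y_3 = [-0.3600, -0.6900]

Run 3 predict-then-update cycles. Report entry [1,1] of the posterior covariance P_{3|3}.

P_post[1,1] = 0.1401

step 1: x^-=[3.1438, -2.0170]  P^-=[0.9333 -0.1850; -0.1850 0.6027]  S=[1.3462 -0.1555; -0.1555 0.9847]  K=[0.6466 -0.1900; 0.0165 0.6353]  nu=[-1.6407, 4.3928]  x^+=[1.2482, 0.7468]  P^+=[0.2967 -0.0171; -0.0171 0.2081]
step 2: x^-=[1.0839, 0.7217]  P^-=[0.4143 -0.0921; -0.0921 0.3120]  S=[0.8513 -0.0597; -0.0597 0.6673]  K=[0.4556 -0.1656; -0.0084 0.4820]  nu=[-3.8838, -0.5525]  x^+=[-0.5942, 0.4881]  P^+=[0.2103 -0.0224; -0.0224 0.1564]
step 3: x^-=[-0.7016, 0.5423]  P^-=[0.3277 -0.0814; -0.0814 0.2553]  S=[0.7667 -0.0499; -0.0499 0.6072]  K=[0.3979 -0.1607; -0.0180 0.4338]  nu=[0.2440, -1.3094]  x^+=[-0.3940, -0.0301]  P^+=[0.1843 -0.0248; -0.0248 0.1401]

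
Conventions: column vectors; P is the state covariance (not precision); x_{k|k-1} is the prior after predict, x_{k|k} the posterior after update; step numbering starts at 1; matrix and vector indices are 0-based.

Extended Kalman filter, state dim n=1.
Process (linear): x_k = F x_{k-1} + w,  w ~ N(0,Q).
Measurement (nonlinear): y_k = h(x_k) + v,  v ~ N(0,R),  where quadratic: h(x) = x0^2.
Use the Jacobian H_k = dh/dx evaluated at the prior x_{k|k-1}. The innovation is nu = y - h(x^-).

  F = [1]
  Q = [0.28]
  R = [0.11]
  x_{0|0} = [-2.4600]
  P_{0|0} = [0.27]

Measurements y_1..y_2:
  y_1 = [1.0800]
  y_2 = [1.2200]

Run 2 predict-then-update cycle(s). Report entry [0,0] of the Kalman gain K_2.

K[0,0] = -0.3281

step 1: x^-=[-2.4600]  P^-=[0.5500]  H_jac=[-4.9200]  S=[13.4235]  K=[-0.2016]  nu=[-4.9716]  x^+=[-1.4578]  P^+=[0.0045]
step 2: x^-=[-1.4578]  P^-=[0.2845]  H_jac=[-2.9156]  S=[2.5285]  K=[-0.3281]  nu=[-0.9052]  x^+=[-1.1608]  P^+=[0.0124]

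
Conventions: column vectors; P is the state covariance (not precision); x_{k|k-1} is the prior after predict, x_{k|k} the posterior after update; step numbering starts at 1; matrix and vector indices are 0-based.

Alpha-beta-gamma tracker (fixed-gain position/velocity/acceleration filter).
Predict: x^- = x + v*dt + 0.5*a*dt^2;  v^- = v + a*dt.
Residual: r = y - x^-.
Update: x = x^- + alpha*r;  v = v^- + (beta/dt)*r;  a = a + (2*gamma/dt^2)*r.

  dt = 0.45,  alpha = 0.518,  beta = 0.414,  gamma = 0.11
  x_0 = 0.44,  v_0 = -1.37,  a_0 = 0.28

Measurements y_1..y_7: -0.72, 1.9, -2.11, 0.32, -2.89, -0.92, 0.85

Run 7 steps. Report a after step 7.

a_post = 3.1235

step 1: x_pred=-0.1482  r=-0.5718  x^+=-0.4444  v^+=-1.7701  a^+=-0.3413
step 2: x_pred=-1.2755  r=3.1755  x^+=0.3694  v^+=0.9978  a^+=3.1086
step 3: x_pred=1.1332  r=-3.2432  x^+=-0.5468  v^+=-0.5871  a^+=-0.4148
step 4: x_pred=-0.8530  r=1.1730  x^+=-0.2454  v^+=0.3054  a^+=0.8595
step 5: x_pred=-0.0209  r=-2.8691  x^+=-1.5071  v^+=-1.9474  a^+=-2.2575
step 6: x_pred=-2.6120  r=1.6920  x^+=-1.7355  v^+=-1.4066  a^+=-0.4193
step 7: x_pred=-2.4110  r=3.2610  x^+=-0.7218  v^+=1.4048  a^+=3.1235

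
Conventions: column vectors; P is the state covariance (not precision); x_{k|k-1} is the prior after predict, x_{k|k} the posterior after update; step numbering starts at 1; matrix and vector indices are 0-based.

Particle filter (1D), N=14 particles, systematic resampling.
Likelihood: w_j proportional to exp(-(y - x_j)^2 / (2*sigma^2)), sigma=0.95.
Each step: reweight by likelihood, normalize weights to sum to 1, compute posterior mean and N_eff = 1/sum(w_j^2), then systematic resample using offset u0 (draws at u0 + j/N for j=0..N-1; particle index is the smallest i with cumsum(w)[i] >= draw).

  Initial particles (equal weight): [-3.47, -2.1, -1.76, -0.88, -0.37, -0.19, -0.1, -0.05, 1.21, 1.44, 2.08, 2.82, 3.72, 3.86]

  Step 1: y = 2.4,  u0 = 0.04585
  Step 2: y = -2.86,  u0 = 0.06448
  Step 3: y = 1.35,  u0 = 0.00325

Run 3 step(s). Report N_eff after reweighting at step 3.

N_eff = 13.9407

step 1: w=[0.0000, 0.0000, 0.0000, 0.0007, 0.0038, 0.0066, 0.0085, 0.0097, 0.1232, 0.1620, 0.2550, 0.2448, 0.1028, 0.0829]  mean=2.3008  Neff=5.4332  idx=[8, 8, 9, 9, 10, 10, 10, 10, 11, 11, 11, 12, 12, 13]
step 2: w=[0.3648, 0.3648, 0.1256, 0.1256, 0.0047, 0.0047, 0.0047, 0.0047, 0.0001, 0.0001, 0.0001, 0.0000, 0.0000, 0.0000]  mean=1.2846  Neff=3.3574  idx=[0, 0, 0, 0, 0, 1, 1, 1, 1, 1, 2, 2, 3, 6]
step 3: w=[0.0726, 0.0726, 0.0726, 0.0726, 0.0726, 0.0726, 0.0726, 0.0726, 0.0726, 0.0726, 0.0731, 0.0731, 0.0731, 0.0546]  mean=1.3080  Neff=13.9407  idx=[0, 1, 2, 2, 3, 4, 5, 6, 7, 8, 9, 10, 11, 12]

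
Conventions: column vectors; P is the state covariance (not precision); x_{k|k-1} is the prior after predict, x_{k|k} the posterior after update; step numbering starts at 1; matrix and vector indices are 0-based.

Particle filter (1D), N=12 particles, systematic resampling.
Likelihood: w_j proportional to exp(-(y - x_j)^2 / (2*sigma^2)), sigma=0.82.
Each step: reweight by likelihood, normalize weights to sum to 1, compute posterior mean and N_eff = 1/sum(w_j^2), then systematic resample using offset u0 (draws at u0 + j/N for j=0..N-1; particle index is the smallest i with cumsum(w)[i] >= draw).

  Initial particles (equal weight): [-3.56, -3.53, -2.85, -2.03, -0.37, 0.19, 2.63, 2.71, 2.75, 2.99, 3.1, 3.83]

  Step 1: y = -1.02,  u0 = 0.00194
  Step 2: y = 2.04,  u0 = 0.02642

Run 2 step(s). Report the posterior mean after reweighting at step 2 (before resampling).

post_mean = 0.0231

step 1: w=[0.0050, 0.0056, 0.0507, 0.2863, 0.4465, 0.2058, 0.0000, 0.0000, 0.0000, 0.0000, 0.0000, 0.0000]  mean=-0.8894  Neff=3.0648  idx=[0, 3, 3, 3, 3, 4, 4, 4, 4, 4, 5, 5]
step 2: w=[0.0000, 0.0000, 0.0000, 0.0000, 0.0000, 0.0596, 0.0596, 0.0596, 0.0596, 0.0596, 0.3511, 0.3511]  mean=0.0231  Neff=3.7847  idx=[5, 6, 8, 9, 10, 10, 10, 10, 11, 11, 11, 11]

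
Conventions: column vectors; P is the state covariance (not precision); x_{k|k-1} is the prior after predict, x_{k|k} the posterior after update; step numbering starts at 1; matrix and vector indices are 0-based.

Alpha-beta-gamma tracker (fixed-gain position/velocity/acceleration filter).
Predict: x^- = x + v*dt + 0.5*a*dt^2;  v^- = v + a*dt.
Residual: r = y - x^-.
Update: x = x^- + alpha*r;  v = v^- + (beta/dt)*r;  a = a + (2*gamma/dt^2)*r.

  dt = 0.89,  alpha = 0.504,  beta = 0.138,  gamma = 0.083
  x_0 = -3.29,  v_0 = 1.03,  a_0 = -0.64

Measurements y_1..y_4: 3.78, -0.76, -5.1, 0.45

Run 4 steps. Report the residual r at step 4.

resid = 1.9995

step 1: x_pred=-2.6268  r=6.4068  x^+=0.6022  v^+=1.4538  a^+=0.7027
step 2: x_pred=2.1744  r=-2.9344  x^+=0.6955  v^+=1.6242  a^+=0.0877
step 3: x_pred=2.1757  r=-7.2757  x^+=-1.4912  v^+=0.5741  a^+=-1.4371
step 4: x_pred=-1.5495  r=1.9995  x^+=-0.5417  v^+=-0.3949  a^+=-1.0180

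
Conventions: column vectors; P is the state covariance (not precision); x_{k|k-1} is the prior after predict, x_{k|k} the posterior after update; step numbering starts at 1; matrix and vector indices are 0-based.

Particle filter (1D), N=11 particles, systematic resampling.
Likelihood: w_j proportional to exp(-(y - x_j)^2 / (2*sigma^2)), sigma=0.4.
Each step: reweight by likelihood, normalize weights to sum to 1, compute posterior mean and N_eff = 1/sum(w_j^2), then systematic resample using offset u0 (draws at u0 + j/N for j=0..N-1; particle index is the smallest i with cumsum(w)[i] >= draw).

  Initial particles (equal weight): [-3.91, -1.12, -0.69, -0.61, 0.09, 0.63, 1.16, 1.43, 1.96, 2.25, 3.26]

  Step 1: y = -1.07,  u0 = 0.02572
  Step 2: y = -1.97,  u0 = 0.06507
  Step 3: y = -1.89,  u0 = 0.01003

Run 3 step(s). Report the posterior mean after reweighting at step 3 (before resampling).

post_mean = -1.1170

step 1: w=[0.0000, 0.4593, 0.2948, 0.2390, 0.0069, 0.0001, 0.0000, 0.0000, 0.0000, 0.0000, 0.0000]  mean=-0.8629  Neff=2.8169  idx=[1, 1, 1, 1, 1, 2, 2, 2, 2, 3, 3]
step 2: w=[0.1891, 0.1891, 0.1891, 0.1891, 0.1891, 0.0108, 0.0108, 0.0108, 0.0108, 0.0056, 0.0056]  mean=-1.0957  Neff=5.5753  idx=[0, 0, 1, 1, 2, 2, 3, 3, 4, 4, 7]
step 3: w=[0.0993, 0.0993, 0.0993, 0.0993, 0.0993, 0.0993, 0.0993, 0.0993, 0.0993, 0.0993, 0.0070]  mean=-1.1170  Neff=10.1371  idx=[0, 1, 1, 2, 3, 4, 5, 6, 7, 8, 9]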